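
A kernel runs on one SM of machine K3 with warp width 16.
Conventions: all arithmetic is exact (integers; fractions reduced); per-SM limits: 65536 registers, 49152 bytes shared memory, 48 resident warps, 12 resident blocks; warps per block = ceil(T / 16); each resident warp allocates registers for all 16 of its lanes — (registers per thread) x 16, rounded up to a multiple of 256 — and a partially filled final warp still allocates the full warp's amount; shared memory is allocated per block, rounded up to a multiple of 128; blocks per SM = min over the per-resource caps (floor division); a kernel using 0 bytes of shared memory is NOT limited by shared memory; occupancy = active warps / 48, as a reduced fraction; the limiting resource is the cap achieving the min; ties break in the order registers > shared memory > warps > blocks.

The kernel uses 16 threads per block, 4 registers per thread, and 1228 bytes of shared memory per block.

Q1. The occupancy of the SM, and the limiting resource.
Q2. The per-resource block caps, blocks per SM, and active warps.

Answer: occupancy 1/4, limited by blocks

registers: 256 blocks
shared memory: 38 blocks
warps: 48 blocks
blocks: 12 blocks

Answer: 12 blocks, 12 active warps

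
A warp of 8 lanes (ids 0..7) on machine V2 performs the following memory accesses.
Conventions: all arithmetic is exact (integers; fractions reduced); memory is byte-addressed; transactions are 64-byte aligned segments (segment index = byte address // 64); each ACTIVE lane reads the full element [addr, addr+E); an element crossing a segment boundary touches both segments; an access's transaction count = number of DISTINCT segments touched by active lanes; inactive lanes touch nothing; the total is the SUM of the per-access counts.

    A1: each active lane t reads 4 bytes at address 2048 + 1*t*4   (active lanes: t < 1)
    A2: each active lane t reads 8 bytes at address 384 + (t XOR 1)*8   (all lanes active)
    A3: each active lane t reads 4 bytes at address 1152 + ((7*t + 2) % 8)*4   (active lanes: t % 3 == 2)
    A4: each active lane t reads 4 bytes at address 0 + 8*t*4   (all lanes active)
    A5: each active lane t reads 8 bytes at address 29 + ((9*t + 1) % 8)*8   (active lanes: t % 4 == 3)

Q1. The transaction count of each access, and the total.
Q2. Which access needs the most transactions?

A1: 1 transaction
A2: 1 transaction
A3: 1 transaction
A4: 4 transactions
A5: 2 transactions

Answer: 1,1,1,4,2; total 9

Answer: A4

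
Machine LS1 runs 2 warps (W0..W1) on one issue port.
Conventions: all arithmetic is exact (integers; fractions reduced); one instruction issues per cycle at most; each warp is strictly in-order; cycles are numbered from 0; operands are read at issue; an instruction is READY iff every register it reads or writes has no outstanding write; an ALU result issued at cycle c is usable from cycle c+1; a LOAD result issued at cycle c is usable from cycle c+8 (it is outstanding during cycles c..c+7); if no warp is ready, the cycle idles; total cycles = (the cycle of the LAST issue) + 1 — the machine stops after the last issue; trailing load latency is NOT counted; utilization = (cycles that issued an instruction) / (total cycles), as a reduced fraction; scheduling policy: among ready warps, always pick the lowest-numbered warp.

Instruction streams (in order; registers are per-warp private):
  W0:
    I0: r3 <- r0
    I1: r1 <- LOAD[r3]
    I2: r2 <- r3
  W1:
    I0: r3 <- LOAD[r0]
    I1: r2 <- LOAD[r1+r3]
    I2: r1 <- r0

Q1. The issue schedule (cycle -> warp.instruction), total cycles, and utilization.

cycle 0: W0.I0
cycle 1: W0.I1
cycle 2: W0.I2
cycle 3: W1.I0
cycle 4: idle
cycle 5: idle
cycle 6: idle
cycle 7: idle
cycle 8: idle
cycle 9: idle
cycle 10: idle
cycle 11: W1.I1
cycle 12: W1.I2

Answer: 13 cycles, utilization 6/13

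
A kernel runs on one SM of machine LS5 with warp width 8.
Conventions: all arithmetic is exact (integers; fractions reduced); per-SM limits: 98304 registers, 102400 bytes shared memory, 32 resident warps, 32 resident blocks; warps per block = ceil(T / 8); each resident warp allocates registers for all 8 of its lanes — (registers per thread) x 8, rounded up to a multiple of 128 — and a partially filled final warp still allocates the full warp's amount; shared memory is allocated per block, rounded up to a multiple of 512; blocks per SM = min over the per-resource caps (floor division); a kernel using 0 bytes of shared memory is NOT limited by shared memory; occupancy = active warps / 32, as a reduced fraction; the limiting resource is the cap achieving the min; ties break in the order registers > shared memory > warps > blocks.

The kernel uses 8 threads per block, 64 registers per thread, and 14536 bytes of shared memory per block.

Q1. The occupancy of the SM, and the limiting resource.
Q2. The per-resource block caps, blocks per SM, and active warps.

Answer: occupancy 3/16, limited by shared memory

registers: 192 blocks
shared memory: 6 blocks
warps: 32 blocks
blocks: 32 blocks

Answer: 6 blocks, 6 active warps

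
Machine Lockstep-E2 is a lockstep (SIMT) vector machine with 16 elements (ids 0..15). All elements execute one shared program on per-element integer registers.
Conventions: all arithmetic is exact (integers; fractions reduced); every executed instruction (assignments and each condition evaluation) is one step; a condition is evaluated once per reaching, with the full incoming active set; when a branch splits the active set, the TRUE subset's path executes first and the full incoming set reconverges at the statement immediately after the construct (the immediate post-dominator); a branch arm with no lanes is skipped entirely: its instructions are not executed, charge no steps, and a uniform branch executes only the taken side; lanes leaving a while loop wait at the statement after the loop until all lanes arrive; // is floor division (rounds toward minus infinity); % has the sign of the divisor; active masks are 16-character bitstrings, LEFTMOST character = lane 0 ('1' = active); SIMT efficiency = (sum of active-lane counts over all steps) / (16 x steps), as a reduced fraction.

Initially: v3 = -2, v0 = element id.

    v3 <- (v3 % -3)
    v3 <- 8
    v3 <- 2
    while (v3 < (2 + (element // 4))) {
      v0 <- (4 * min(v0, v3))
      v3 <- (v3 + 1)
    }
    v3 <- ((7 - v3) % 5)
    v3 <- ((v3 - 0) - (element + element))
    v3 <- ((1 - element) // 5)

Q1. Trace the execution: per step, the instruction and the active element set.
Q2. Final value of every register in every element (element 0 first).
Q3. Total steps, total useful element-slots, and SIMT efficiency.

step 0: v3 <- (v3 % -3)              1111111111111111
step 1: v3 <- 8                      1111111111111111
step 2: v3 <- 2                      1111111111111111
step 3: eval (v3 < (2 + (element // 4))) 1111111111111111
step 4: v0 <- (4 * min(v0, v3))      0000111111111111
step 5: v3 <- (v3 + 1)               0000111111111111
step 6: eval (v3 < (2 + (element // 4))) 0000111111111111
step 7: v0 <- (4 * min(v0, v3))      0000000011111111
step 8: v3 <- (v3 + 1)               0000000011111111
step 9: eval (v3 < (2 + (element // 4))) 0000000011111111
step 10: v0 <- (4 * min(v0, v3))      0000000000001111
step 11: v3 <- (v3 + 1)               0000000000001111
step 12: eval (v3 < (2 + (element // 4))) 0000000000001111
step 13: v3 <- ((7 - v3) % 5)         1111111111111111
step 14: v3 <- ((v3 - 0) - (element + element)) 1111111111111111
step 15: v3 <- ((1 - element) // 5)   1111111111111111

Answer: 16 steps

v3: 0,0,-1,-1,-1,-1,-1,-2,-2,-2,-2,-2,-3,-3,-3,-3
v0: 0,1,2,3,8,8,8,8,12,12,12,12,16,16,16,16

steps = 16; useful = 184; efficiency = 184/256 = 23/32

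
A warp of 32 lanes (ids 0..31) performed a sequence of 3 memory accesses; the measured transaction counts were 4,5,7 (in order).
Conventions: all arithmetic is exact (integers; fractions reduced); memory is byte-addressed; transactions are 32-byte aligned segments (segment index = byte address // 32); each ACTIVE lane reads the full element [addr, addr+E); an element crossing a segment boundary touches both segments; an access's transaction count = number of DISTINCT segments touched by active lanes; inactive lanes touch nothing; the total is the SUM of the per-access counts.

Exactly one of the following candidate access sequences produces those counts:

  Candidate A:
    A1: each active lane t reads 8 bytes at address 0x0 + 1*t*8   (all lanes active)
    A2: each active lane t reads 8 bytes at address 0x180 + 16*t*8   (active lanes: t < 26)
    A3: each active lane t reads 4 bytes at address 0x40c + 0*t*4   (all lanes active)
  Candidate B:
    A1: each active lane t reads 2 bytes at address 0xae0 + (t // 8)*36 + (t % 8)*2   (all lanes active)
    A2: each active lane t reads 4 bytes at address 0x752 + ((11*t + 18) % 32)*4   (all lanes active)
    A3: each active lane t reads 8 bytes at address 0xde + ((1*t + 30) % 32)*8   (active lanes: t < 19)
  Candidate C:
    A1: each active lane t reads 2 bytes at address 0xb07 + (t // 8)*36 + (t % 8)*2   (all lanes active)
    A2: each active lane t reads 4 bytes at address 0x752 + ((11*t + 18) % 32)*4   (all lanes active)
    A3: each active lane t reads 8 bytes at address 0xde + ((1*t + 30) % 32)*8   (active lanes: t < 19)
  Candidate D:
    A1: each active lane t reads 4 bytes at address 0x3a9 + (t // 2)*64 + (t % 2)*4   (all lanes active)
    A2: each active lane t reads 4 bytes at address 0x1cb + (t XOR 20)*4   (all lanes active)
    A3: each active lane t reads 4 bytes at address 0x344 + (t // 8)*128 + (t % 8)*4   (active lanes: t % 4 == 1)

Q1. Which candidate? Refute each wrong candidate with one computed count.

A: A1 gives 8 transactions, not 4
C: A1 gives 5 transactions, not 4
D: A1 gives 16 transactions, not 4
B: all counts match (4,5,7)

Answer: B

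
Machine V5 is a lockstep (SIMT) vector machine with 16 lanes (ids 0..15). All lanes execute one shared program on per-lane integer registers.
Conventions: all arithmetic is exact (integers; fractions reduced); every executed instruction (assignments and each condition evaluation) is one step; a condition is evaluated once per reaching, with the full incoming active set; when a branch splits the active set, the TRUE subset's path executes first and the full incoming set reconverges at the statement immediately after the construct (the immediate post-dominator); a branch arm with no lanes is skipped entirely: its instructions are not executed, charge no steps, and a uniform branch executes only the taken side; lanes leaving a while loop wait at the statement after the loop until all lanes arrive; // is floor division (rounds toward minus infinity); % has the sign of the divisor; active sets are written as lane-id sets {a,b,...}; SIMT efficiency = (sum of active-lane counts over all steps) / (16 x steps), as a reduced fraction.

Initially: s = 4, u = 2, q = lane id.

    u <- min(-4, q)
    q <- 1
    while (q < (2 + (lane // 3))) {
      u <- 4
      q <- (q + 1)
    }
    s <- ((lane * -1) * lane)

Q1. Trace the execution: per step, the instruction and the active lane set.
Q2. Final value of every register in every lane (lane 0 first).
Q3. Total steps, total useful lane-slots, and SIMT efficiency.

step 0: u <- min(-4, q)              {0,1,2,3,4,5,6,7,8,9,10,11,12,13,14,15}
step 1: q <- 1                       {0,1,2,3,4,5,6,7,8,9,10,11,12,13,14,15}
step 2: eval (q < (2 + (lane // 3))) {0,1,2,3,4,5,6,7,8,9,10,11,12,13,14,15}
step 3: u <- 4                       {0,1,2,3,4,5,6,7,8,9,10,11,12,13,14,15}
step 4: q <- (q + 1)                 {0,1,2,3,4,5,6,7,8,9,10,11,12,13,14,15}
step 5: eval (q < (2 + (lane // 3))) {0,1,2,3,4,5,6,7,8,9,10,11,12,13,14,15}
step 6: u <- 4                       {3,4,5,6,7,8,9,10,11,12,13,14,15}
step 7: q <- (q + 1)                 {3,4,5,6,7,8,9,10,11,12,13,14,15}
step 8: eval (q < (2 + (lane // 3))) {3,4,5,6,7,8,9,10,11,12,13,14,15}
step 9: u <- 4                       {6,7,8,9,10,11,12,13,14,15}
step 10: q <- (q + 1)                 {6,7,8,9,10,11,12,13,14,15}
step 11: eval (q < (2 + (lane // 3))) {6,7,8,9,10,11,12,13,14,15}
step 12: u <- 4                       {9,10,11,12,13,14,15}
step 13: q <- (q + 1)                 {9,10,11,12,13,14,15}
step 14: eval (q < (2 + (lane // 3))) {9,10,11,12,13,14,15}
step 15: u <- 4                       {12,13,14,15}
step 16: q <- (q + 1)                 {12,13,14,15}
step 17: eval (q < (2 + (lane // 3))) {12,13,14,15}
step 18: u <- 4                       {15}
step 19: q <- (q + 1)                 {15}
step 20: eval (q < (2 + (lane // 3))) {15}
step 21: s <- ((lane * -1) * lane)    {0,1,2,3,4,5,6,7,8,9,10,11,12,13,14,15}

Answer: 22 steps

s: 0,-1,-4,-9,-16,-25,-36,-49,-64,-81,-100,-121,-144,-169,-196,-225
u: 4,4,4,4,4,4,4,4,4,4,4,4,4,4,4,4
q: 2,2,2,3,3,3,4,4,4,5,5,5,6,6,6,7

steps = 22; useful = 217; efficiency = 217/352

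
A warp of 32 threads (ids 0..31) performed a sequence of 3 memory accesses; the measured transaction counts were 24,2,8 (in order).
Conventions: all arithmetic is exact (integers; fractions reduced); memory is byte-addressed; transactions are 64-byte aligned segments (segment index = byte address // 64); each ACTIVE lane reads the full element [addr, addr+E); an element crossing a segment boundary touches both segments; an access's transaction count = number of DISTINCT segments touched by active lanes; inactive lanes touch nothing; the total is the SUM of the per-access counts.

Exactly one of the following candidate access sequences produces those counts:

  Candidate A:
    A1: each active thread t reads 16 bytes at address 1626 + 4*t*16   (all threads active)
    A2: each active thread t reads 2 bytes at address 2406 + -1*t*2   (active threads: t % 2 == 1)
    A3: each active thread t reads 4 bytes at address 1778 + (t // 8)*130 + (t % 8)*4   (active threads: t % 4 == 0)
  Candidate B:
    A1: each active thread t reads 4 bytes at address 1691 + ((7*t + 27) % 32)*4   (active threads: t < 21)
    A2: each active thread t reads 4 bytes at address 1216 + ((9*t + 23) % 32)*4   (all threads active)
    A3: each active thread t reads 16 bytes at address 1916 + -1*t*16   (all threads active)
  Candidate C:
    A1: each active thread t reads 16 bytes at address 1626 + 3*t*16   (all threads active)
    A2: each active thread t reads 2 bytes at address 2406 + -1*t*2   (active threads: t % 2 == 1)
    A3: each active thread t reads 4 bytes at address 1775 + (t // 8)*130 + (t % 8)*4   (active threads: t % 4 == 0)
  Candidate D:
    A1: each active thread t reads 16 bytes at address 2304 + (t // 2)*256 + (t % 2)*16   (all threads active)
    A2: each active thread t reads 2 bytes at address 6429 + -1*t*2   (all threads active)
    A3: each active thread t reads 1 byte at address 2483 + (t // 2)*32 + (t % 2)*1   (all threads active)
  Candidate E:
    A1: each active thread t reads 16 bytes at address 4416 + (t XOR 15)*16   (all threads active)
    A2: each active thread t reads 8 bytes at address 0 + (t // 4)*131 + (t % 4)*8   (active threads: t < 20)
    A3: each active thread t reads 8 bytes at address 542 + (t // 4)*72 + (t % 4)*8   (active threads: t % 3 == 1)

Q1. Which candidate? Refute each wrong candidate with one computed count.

A: A1 gives 32 transactions, not 24
B: A1 gives 3 transactions, not 24
D: A1 gives 16 transactions, not 24
E: A1 gives 8 transactions, not 24
C: all counts match (24,2,8)

Answer: C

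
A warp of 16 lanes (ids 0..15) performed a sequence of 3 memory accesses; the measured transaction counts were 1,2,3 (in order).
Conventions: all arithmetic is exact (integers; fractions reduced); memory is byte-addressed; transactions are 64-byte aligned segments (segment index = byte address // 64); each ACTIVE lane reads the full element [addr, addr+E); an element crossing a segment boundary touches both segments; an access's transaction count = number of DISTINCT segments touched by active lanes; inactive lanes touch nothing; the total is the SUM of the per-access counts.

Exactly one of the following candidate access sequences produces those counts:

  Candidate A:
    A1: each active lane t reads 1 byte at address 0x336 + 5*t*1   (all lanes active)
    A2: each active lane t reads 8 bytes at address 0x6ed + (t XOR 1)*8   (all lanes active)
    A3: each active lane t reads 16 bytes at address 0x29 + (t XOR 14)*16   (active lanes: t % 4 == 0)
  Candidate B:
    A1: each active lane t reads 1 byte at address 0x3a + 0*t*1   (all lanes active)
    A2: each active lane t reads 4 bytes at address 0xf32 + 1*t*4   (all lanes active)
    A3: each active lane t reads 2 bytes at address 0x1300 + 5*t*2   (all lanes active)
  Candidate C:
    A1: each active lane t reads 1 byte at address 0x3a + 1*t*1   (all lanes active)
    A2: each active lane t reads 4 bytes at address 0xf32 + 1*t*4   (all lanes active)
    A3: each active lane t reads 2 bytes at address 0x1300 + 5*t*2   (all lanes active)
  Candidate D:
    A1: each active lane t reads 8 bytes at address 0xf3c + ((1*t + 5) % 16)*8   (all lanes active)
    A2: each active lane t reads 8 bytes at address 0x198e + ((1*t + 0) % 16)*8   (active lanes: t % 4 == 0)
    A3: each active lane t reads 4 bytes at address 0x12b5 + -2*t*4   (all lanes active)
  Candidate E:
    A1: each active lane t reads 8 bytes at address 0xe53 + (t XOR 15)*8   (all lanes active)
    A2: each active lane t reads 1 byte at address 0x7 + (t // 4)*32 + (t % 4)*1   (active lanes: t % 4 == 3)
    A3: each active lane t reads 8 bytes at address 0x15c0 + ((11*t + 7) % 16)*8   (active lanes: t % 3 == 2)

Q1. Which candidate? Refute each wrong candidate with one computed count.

A: A1 gives 3 transactions, not 1
C: A1 gives 2 transactions, not 1
D: A1 gives 3 transactions, not 1
E: A1 gives 3 transactions, not 1
B: all counts match (1,2,3)

Answer: B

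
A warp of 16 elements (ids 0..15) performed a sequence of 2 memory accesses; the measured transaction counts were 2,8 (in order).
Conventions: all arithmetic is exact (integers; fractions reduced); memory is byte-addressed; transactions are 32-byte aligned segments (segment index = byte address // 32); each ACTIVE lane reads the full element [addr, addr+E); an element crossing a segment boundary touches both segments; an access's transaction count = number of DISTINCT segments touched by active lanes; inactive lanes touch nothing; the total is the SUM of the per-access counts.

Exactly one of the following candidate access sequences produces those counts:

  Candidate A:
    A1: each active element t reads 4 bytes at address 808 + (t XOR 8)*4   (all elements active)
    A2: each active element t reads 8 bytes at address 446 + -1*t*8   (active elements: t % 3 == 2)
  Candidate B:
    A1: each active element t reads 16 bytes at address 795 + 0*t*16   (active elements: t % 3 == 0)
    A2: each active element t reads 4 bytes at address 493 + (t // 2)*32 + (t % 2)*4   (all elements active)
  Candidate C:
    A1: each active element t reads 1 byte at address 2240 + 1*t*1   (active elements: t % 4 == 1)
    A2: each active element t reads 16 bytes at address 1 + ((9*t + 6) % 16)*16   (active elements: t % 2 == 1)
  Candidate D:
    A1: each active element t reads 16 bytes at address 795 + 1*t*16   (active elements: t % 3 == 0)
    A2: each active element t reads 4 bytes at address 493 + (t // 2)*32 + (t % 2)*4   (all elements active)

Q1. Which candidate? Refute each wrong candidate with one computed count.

A: A1 gives 3 transactions, not 2
C: A1 gives 1 transaction, not 2
D: A1 gives 9 transactions, not 2
B: all counts match (2,8)

Answer: B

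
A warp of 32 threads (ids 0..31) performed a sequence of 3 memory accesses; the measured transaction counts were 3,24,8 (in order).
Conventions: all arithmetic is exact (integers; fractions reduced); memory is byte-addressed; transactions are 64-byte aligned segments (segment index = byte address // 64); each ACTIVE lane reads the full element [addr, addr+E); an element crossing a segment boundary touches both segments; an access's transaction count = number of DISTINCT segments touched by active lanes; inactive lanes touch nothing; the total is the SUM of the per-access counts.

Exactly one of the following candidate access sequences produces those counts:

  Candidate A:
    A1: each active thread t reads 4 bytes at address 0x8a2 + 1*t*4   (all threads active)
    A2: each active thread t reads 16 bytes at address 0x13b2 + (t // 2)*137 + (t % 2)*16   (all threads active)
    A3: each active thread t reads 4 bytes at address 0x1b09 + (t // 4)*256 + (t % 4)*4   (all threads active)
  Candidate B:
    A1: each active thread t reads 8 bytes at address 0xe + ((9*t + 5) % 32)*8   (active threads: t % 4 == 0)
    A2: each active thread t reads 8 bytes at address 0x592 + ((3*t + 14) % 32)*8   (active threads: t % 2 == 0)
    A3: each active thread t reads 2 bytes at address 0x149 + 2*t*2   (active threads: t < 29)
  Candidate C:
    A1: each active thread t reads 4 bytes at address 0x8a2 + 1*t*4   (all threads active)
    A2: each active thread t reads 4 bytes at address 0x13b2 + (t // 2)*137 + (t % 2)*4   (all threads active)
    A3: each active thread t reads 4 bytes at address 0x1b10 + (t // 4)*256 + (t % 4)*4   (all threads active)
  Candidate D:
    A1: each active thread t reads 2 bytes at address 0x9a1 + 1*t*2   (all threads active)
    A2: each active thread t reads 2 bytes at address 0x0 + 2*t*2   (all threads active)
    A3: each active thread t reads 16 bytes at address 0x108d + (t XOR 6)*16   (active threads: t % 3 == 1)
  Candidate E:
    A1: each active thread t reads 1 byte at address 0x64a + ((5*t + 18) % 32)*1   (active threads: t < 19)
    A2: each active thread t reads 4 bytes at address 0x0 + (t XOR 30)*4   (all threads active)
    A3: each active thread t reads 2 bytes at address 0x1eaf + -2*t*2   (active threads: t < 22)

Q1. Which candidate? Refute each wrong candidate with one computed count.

B: A1 gives 4 transactions, not 3
C: A2 gives 19 transactions, not 24
D: A1 gives 2 transactions, not 3
E: A1 gives 1 transaction, not 3
A: all counts match (3,24,8)

Answer: A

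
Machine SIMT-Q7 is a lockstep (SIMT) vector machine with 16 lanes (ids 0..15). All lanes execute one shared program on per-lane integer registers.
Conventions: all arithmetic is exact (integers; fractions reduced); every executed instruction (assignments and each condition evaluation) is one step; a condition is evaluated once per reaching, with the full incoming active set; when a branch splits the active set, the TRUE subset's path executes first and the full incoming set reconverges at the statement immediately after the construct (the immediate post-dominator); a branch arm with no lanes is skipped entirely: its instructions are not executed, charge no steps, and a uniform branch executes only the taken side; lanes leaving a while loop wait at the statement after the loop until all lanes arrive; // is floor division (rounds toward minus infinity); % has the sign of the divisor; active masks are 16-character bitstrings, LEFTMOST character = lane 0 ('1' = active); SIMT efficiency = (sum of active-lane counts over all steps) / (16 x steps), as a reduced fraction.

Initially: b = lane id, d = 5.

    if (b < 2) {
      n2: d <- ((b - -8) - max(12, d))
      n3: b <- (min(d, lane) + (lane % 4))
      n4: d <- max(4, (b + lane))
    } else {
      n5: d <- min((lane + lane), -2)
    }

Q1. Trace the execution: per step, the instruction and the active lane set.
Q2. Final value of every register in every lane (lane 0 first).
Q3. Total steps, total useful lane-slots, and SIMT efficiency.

step 0: eval (b < 2)                 1111111111111111
step 1: d <- ((b - -8) - max(12, d)) 1100000000000000
step 2: b <- (min(d, lane) + (lane % 4)) 1100000000000000
step 3: d <- max(4, (b + lane))      1100000000000000
step 4: d <- min((lane + lane), -2)  0011111111111111

Answer: 5 steps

b: -4,-2,2,3,4,5,6,7,8,9,10,11,12,13,14,15
d: 4,4,-2,-2,-2,-2,-2,-2,-2,-2,-2,-2,-2,-2,-2,-2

steps = 5; useful = 36; efficiency = 36/80 = 9/20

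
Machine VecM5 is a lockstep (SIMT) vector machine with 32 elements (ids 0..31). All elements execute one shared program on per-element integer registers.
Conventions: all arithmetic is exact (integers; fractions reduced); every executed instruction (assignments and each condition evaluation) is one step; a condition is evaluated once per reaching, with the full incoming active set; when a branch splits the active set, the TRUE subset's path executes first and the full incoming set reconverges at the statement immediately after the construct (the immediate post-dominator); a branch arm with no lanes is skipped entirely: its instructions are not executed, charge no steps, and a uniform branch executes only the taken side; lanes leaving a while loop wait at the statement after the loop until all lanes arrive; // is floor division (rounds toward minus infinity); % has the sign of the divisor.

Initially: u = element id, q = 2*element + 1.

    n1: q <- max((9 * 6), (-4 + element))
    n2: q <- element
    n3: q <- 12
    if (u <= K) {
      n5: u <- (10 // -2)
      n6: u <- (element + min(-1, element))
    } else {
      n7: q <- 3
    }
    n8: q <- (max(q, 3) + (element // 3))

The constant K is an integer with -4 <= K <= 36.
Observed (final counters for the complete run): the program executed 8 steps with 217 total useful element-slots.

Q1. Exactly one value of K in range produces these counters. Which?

Answer: K = 24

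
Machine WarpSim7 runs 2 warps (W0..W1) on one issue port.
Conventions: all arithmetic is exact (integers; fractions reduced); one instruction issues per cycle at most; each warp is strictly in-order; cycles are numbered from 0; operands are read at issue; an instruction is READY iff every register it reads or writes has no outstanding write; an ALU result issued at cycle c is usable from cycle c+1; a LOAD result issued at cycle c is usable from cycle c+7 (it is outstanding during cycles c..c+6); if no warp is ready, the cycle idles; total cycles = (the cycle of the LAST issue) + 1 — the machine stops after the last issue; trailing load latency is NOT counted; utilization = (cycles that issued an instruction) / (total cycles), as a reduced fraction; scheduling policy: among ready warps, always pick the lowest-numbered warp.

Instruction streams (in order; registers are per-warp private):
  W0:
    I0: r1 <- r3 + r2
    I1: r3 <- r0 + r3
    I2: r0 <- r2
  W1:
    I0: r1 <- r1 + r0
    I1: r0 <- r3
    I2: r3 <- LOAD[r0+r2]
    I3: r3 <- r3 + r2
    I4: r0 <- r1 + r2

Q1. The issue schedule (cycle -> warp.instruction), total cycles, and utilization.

cycle 0: W0.I0
cycle 1: W0.I1
cycle 2: W0.I2
cycle 3: W1.I0
cycle 4: W1.I1
cycle 5: W1.I2
cycle 6: idle
cycle 7: idle
cycle 8: idle
cycle 9: idle
cycle 10: idle
cycle 11: idle
cycle 12: W1.I3
cycle 13: W1.I4

Answer: 14 cycles, utilization 4/7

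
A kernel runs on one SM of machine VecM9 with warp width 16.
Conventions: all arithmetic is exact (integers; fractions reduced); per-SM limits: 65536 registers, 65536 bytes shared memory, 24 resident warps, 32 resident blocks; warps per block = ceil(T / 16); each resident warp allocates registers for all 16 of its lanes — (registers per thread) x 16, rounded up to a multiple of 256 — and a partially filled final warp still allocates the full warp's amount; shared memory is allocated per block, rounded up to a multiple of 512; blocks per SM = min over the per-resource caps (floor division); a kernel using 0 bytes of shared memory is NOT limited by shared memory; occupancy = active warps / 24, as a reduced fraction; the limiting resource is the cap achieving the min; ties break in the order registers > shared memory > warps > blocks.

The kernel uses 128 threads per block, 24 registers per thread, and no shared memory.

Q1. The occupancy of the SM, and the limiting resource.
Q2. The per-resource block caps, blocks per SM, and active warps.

Answer: occupancy 1, limited by warps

registers: 16 blocks
shared memory: no limit (kernel uses none)
warps: 3 blocks
blocks: 32 blocks

Answer: 3 blocks, 24 active warps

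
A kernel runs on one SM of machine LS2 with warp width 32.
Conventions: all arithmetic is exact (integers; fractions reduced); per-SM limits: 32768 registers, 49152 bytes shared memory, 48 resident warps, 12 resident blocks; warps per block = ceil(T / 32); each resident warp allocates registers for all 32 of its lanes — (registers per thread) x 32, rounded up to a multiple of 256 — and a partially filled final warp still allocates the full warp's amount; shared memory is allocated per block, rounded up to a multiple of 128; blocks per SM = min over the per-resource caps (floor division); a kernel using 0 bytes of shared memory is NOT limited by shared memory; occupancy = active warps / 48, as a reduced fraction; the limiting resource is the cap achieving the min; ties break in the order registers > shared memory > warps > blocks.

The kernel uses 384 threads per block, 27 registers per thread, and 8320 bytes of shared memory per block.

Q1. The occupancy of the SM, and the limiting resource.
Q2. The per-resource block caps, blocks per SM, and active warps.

Answer: occupancy 1/2, limited by registers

registers: 2 blocks
shared memory: 5 blocks
warps: 4 blocks
blocks: 12 blocks

Answer: 2 blocks, 24 active warps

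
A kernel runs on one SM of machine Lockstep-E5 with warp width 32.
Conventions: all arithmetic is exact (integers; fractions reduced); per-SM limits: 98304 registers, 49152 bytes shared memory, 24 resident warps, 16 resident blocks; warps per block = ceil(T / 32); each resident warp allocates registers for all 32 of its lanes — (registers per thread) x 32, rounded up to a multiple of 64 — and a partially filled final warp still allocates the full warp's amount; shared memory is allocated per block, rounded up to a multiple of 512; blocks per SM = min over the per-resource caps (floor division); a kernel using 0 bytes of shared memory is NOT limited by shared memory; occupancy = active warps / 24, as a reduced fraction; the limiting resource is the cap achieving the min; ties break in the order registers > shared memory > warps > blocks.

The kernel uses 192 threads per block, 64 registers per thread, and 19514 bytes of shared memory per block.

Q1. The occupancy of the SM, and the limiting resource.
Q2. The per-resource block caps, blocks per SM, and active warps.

Answer: occupancy 1/2, limited by shared memory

registers: 8 blocks
shared memory: 2 blocks
warps: 4 blocks
blocks: 16 blocks

Answer: 2 blocks, 12 active warps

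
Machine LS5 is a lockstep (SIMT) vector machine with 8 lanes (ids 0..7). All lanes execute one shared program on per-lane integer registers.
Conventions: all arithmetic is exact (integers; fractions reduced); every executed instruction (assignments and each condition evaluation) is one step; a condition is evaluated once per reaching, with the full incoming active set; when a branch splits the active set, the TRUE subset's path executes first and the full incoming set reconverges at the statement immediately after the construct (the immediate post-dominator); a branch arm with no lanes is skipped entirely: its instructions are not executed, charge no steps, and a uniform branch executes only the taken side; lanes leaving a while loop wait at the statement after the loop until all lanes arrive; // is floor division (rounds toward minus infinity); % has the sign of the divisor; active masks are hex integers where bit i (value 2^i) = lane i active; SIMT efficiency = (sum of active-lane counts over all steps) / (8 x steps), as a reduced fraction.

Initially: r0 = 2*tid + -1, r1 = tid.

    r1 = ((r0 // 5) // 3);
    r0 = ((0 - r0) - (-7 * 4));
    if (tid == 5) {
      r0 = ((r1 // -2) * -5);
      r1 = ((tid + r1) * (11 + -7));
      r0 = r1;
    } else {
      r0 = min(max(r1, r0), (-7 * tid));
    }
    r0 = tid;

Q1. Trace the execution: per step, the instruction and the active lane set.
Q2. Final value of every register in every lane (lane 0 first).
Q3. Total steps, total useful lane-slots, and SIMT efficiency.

step 0: r1 <- ((r0 // 5) // 3)       0xff
step 1: r0 <- ((0 - r0) - (-7 * 4))  0xff
step 2: eval (tid == 5)              0xff
step 3: r0 <- ((r1 // -2) * -5)      0x20
step 4: r1 <- ((tid + r1) * (11 + -7)) 0x20
step 5: r0 <- r1                     0x20
step 6: r0 <- min(max(r1, r0), (-7 * tid)) 0xdf
step 7: r0 <- tid                    0xff

Answer: 8 steps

r0: 0,1,2,3,4,5,6,7
r1: -1,0,0,0,0,20,0,0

steps = 8; useful = 42; efficiency = 42/64 = 21/32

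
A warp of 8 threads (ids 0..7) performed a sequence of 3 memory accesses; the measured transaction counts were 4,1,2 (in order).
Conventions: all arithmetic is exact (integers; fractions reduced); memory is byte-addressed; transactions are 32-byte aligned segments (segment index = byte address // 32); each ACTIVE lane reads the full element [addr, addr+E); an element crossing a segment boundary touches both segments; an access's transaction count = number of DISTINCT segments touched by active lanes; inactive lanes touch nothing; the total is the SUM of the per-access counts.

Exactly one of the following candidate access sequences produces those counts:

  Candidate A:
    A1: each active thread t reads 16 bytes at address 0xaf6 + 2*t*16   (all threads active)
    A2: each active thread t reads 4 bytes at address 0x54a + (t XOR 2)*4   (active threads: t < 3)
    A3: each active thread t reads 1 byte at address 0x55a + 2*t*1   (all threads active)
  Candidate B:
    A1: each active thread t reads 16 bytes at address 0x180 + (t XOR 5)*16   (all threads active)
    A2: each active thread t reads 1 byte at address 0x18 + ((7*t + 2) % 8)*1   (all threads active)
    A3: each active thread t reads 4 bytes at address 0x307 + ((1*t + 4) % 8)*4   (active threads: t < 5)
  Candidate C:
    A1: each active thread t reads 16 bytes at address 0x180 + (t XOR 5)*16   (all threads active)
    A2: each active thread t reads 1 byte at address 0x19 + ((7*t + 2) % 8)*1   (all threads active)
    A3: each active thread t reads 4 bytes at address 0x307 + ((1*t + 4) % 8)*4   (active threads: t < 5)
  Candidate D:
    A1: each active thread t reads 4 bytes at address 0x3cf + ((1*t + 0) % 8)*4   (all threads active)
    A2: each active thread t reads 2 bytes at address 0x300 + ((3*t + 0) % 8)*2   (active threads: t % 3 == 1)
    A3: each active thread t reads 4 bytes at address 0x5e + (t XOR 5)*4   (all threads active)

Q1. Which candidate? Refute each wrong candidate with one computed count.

A: A1 gives 9 transactions, not 4
C: A2 gives 2 transactions, not 1
D: A1 gives 2 transactions, not 4
B: all counts match (4,1,2)

Answer: B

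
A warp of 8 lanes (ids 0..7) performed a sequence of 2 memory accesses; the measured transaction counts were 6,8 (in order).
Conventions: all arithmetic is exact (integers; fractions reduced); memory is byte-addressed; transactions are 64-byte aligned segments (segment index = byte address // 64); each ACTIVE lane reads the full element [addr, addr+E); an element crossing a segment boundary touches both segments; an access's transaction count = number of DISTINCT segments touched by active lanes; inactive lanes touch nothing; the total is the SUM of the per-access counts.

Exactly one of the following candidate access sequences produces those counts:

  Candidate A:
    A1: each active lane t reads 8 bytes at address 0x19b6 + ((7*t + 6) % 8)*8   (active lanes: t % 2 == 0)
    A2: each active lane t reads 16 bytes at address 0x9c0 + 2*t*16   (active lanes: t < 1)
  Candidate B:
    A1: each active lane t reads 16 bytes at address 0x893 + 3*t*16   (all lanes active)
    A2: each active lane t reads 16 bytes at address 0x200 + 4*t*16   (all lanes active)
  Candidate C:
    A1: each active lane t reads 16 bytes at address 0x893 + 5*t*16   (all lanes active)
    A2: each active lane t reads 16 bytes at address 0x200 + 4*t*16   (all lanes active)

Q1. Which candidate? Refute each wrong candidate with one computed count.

A: A1 gives 2 transactions, not 6
C: A1 gives 10 transactions, not 6
B: all counts match (6,8)

Answer: B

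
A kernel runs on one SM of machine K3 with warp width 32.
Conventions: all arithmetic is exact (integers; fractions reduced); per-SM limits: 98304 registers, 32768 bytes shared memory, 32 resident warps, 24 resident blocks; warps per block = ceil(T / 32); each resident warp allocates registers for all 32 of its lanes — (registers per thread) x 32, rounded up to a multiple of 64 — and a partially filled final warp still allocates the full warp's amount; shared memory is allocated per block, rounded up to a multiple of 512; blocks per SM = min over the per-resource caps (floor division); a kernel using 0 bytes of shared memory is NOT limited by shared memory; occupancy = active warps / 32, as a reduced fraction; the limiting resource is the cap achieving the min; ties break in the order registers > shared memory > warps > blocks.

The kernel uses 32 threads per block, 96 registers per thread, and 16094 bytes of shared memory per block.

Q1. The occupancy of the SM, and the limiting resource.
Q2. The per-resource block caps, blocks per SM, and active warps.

Answer: occupancy 1/16, limited by shared memory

registers: 32 blocks
shared memory: 2 blocks
warps: 32 blocks
blocks: 24 blocks

Answer: 2 blocks, 2 active warps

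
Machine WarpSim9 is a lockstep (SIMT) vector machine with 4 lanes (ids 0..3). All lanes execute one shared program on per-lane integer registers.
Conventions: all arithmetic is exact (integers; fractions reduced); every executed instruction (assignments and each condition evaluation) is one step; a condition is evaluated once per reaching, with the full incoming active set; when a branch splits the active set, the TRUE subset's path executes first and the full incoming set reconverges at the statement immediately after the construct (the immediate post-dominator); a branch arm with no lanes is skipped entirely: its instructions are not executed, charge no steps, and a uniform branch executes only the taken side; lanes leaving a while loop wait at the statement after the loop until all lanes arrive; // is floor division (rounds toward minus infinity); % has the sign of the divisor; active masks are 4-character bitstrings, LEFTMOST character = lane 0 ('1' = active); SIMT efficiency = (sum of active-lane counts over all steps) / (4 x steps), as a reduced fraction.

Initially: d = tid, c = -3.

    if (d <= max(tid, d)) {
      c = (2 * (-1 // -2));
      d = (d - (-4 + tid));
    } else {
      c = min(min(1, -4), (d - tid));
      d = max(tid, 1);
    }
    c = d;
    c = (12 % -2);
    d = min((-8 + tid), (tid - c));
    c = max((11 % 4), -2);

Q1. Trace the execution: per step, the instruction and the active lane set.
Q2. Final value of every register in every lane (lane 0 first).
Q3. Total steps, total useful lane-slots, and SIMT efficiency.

step 0: eval (d <= max(tid, d))      1111
step 1: c <- (2 * (-1 // -2))        1111
step 2: d <- (d - (-4 + tid))        1111
step 3: c <- d                       1111
step 4: c <- (12 % -2)               1111
step 5: d <- min((-8 + tid), (tid - c)) 1111
step 6: c <- max((11 % 4), -2)       1111

Answer: 7 steps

d: -8,-7,-6,-5
c: 3,3,3,3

steps = 7; useful = 28; efficiency = 28/28 = 1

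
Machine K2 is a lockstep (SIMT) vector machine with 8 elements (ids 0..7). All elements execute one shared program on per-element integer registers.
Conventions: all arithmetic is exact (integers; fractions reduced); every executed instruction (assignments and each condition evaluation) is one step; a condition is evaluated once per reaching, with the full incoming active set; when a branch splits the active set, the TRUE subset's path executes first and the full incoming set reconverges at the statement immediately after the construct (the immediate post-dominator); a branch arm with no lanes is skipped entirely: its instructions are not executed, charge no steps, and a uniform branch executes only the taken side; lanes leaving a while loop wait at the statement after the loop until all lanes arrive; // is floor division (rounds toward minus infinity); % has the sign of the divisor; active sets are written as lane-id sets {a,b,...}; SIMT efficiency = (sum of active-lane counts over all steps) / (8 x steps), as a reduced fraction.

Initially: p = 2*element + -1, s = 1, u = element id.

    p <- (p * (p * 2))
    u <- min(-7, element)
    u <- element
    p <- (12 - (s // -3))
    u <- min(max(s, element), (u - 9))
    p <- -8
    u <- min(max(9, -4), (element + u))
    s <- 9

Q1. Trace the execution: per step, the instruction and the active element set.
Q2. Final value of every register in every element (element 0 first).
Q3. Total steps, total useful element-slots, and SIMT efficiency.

step 0: p <- (p * (p * 2))           {0,1,2,3,4,5,6,7}
step 1: u <- min(-7, element)        {0,1,2,3,4,5,6,7}
step 2: u <- element                 {0,1,2,3,4,5,6,7}
step 3: p <- (12 - (s // -3))        {0,1,2,3,4,5,6,7}
step 4: u <- min(max(s, element), (u - 9)) {0,1,2,3,4,5,6,7}
step 5: p <- -8                      {0,1,2,3,4,5,6,7}
step 6: u <- min(max(9, -4), (element + u)) {0,1,2,3,4,5,6,7}
step 7: s <- 9                       {0,1,2,3,4,5,6,7}

Answer: 8 steps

p: -8,-8,-8,-8,-8,-8,-8,-8
s: 9,9,9,9,9,9,9,9
u: -9,-7,-5,-3,-1,1,3,5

steps = 8; useful = 64; efficiency = 64/64 = 1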